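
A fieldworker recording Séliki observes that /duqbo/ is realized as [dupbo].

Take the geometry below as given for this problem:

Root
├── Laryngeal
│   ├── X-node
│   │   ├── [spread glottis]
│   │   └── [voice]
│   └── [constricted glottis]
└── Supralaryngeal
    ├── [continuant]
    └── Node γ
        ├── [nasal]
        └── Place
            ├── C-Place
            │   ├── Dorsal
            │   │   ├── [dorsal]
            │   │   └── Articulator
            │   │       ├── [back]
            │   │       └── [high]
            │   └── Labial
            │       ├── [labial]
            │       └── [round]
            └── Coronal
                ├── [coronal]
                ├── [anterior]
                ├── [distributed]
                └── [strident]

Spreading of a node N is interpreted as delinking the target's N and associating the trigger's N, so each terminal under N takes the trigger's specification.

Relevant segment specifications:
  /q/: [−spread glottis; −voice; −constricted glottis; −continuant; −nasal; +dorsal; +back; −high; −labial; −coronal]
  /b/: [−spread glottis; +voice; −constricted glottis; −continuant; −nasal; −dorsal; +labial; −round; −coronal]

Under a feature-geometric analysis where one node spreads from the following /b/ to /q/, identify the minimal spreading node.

C-Place

/q/ and [p] differ in [labial], [round], [dorsal], [high], [back]; every other specified feature is identical.
In this geometry the lowest node dominating all of them is C-Place: every daughter of C-Place dominates only a proper subset, so no lower node suffices.
Delinking /q/'s C-Place and associating /b/'s C-Place gives precisely the feature bundle of [p].
[voice], a feature on which the two segments disagree outside C-Place, is unchanged — nothing dominating it spread, and C-Place is the minimal sufficient constituent.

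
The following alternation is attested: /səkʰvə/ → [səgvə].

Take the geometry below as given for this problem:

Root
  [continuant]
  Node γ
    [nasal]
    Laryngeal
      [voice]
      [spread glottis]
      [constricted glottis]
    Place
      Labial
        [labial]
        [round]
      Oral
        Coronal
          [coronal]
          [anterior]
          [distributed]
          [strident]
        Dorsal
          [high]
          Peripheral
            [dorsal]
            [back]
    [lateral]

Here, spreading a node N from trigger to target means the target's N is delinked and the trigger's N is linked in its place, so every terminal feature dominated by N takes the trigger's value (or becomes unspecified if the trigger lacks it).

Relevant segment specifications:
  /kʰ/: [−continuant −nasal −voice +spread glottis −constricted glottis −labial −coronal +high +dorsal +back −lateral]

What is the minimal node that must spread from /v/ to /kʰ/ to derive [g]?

/kʰ/ and [g] differ in [voice], [spread glottis]; every other specified feature is identical.
In this geometry the lowest node dominating all of them is Laryngeal: every daughter of Laryngeal dominates only a proper subset, so no lower node suffices.
If Laryngeal spreads, every terminal under it takes /v/'s value, producing [g] as observed.
Had Node γ or a higher node spread, [dorsal], [labial] would have taken /v/'s values; they stay as in /kʰ/, confirming the spreading constituent is exactly Laryngeal.

Laryngeal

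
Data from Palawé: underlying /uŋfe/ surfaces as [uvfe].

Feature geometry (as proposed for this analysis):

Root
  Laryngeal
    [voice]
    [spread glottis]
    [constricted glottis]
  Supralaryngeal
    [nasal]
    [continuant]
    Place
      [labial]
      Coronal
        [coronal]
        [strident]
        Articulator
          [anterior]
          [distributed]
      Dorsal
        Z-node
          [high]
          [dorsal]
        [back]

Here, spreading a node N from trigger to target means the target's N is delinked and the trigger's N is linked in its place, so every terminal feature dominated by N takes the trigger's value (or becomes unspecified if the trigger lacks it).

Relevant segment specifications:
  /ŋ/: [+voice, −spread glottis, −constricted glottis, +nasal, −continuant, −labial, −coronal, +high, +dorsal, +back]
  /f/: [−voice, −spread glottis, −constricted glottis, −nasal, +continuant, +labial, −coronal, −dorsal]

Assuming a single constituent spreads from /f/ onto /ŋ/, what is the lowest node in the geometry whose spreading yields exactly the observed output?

/ŋ/ and [v] differ in [nasal], [continuant], [labial], [dorsal], [high], [back]; every other specified feature is identical.
In this geometry the lowest node dominating all of them is Supralaryngeal: every daughter of Supralaryngeal dominates only a proper subset, so no lower node suffices.
If Supralaryngeal spreads, every terminal under it takes /f/'s value, producing [v] as observed.
[voice] — on which /f/ differs from /ŋ/ — is unchanged, so Root cannot have spread; the constituent is no larger than Supralaryngeal.

Supralaryngeal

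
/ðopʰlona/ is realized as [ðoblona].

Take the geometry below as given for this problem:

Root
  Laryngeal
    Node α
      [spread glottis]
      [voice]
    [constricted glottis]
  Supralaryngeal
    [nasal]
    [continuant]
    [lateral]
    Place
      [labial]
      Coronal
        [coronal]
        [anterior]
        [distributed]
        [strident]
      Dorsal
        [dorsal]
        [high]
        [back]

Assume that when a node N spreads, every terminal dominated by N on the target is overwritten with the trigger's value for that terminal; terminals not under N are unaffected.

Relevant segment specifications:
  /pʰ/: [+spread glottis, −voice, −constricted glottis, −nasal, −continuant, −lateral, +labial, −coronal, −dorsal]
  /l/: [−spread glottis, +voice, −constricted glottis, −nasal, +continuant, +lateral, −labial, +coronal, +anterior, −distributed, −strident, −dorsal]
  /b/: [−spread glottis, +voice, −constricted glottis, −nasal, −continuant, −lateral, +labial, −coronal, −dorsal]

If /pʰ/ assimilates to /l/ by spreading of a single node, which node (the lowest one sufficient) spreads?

Node α

Feature comparison: [voice], [spread glottis] differ between /pʰ/ and [b]; the remaining terminals match.
In this geometry the lowest node dominating all of them is Node α: every daughter of Node α dominates only a proper subset, so no lower node suffices.
Delinking /pʰ/'s Node α and associating /l/'s Node α gives precisely the feature bundle of [b].
Features on which the two segments disagree outside Node α, such as [lateral], [continuant], are unchanged — nothing dominating them spread, and Node α is the minimal sufficient constituent.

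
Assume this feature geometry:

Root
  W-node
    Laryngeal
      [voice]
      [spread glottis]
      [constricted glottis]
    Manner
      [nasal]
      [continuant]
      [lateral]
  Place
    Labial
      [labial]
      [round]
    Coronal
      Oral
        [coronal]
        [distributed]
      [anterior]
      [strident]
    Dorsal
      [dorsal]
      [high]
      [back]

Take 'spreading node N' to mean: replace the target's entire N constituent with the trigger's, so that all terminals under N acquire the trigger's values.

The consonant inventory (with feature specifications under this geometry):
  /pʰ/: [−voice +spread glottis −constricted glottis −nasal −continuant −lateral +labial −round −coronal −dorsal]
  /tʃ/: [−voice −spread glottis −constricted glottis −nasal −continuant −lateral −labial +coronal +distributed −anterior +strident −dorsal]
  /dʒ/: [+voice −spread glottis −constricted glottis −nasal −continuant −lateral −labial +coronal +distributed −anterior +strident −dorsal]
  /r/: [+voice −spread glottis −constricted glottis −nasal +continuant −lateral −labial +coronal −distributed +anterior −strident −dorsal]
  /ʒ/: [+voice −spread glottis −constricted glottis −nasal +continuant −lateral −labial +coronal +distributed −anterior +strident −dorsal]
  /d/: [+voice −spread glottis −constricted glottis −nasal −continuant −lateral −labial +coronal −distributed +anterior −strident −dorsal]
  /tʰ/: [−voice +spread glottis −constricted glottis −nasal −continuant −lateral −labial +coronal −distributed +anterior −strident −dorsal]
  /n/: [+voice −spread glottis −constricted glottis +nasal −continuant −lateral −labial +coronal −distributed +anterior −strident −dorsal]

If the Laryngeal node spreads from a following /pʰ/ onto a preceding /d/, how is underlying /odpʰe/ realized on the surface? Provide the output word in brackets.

[otʰpʰe]

The Laryngeal node dominates the terminals [voice], [spread glottis], [constricted glottis].
The target acquires /pʰ/'s values for everything under Laryngeal — [−voice], [+spread glottis], [−constricted glottis] — while keeping its own [nasal], [continuant], [lateral], ….
Among the inventory, only /tʰ/ has exactly this specification, giving the surface form [otʰpʰe].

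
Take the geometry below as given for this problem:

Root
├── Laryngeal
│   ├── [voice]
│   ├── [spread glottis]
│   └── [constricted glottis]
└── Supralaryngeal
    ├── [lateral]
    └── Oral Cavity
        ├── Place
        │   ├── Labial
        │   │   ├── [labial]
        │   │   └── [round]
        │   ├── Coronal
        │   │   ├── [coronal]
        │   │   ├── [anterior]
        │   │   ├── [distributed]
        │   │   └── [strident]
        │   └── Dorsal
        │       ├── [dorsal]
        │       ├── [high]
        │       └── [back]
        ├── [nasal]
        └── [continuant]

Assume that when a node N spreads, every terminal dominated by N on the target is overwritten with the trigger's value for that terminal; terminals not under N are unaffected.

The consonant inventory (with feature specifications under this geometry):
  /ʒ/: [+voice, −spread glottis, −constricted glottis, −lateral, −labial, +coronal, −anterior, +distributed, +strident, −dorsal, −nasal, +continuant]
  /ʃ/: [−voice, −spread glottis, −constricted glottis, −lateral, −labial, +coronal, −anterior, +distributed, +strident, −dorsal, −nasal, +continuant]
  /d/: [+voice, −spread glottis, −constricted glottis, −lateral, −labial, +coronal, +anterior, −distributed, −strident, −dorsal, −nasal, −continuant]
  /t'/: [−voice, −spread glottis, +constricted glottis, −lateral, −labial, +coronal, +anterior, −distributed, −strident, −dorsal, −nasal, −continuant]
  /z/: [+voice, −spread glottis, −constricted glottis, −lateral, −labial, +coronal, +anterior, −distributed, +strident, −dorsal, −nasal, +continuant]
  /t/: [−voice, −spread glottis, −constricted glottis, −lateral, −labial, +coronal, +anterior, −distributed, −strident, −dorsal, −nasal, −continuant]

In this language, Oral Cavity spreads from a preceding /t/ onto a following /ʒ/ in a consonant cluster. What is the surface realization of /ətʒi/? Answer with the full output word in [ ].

[ətdi]

The Oral Cavity node dominates the terminals [labial], [round], [coronal], [anterior], [distributed], [strident], [dorsal], [high], [back], [nasal], [continuant].
The target acquires /t/'s values for everything under Oral Cavity — [−labial], [+coronal], [+anterior], [−distributed], [−strident], [−dorsal], [−nasal], [−continuant] — while keeping its own [voice], [spread glottis], [constricted glottis], ….
This feature bundle is that of [d], so /ətʒi/ surfaces as [ətdi].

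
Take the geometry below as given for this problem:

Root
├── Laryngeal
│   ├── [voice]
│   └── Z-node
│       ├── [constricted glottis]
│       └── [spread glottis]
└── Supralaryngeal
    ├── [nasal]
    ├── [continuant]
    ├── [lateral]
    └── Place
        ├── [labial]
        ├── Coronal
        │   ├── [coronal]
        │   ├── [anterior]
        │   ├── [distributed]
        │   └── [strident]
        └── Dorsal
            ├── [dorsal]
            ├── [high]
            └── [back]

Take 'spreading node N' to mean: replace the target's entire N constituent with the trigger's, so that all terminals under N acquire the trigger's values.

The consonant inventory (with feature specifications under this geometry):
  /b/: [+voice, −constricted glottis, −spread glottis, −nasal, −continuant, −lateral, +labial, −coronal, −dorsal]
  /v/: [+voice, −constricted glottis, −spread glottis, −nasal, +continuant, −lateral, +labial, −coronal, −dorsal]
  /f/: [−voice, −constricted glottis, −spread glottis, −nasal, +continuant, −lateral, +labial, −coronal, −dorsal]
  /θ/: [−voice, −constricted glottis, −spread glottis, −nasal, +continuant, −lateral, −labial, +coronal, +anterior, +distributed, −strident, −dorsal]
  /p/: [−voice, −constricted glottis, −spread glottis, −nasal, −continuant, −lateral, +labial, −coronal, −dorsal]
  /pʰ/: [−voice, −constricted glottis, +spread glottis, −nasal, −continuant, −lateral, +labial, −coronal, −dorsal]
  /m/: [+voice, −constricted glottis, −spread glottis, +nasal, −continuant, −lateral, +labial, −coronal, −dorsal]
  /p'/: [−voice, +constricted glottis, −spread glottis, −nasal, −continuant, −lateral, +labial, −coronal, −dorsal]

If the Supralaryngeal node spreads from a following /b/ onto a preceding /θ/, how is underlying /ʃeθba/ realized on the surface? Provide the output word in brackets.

[ʃepba]

Supralaryngeal immediately or transitively dominates [nasal], [continuant], [lateral], [labial], [coronal], [anterior], [distributed], [strident], [dorsal], [high], [back].
After delinking /θ/'s Supralaryngeal and linking /b/'s, the affected terminals become [−nasal], [−continuant], [−lateral], [+labial], [−coronal], [−dorsal]; [voice], [constricted glottis], [spread glottis] (outside Supralaryngeal) are retained from /θ/.
The resulting bundle matches /p/ in the inventory; substituting it for /θ/ gives [ʃepba].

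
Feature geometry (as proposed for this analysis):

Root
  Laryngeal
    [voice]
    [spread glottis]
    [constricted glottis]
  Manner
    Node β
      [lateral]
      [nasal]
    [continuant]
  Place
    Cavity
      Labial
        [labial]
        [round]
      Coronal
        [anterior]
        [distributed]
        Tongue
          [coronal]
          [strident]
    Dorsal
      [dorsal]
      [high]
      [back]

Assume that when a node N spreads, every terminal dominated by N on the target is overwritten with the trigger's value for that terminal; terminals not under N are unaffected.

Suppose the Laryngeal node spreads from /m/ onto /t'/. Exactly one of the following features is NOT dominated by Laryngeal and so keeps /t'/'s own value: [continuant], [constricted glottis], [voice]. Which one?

[continuant]

The terminals dominated by Laryngeal are [voice], [spread glottis], [constricted glottis].
[voice], [constricted glottis] all lie under Laryngeal, so they are overwritten when Laryngeal spreads.
[continuant] attaches under Manner, not under Laryngeal, so /t'/ retains its own value for [continuant].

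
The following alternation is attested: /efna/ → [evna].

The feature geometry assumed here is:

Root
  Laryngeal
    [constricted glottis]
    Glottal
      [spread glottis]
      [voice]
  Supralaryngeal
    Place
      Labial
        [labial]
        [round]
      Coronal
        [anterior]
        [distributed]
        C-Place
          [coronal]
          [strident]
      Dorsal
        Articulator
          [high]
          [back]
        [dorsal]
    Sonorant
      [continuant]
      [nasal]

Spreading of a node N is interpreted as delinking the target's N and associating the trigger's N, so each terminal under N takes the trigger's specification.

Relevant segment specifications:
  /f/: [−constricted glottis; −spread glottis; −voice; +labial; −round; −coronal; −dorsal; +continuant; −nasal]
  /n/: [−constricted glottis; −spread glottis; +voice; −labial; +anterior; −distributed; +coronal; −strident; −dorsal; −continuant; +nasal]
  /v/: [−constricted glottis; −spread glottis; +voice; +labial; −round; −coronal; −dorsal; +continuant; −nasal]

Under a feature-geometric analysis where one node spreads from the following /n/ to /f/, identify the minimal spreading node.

Comparing /f/ with its surface form [v], the only feature that changes is [voice].
Only a single terminal changes, and /n/ supplies the new value, so [voice] itself is the minimal spreading constituent.
[coronal], [nasal] stay as in /f/ although /n/ differs there, so no node dominating them spread; among the remaining candidates [voice] is the lowest that derives the output.

[voice]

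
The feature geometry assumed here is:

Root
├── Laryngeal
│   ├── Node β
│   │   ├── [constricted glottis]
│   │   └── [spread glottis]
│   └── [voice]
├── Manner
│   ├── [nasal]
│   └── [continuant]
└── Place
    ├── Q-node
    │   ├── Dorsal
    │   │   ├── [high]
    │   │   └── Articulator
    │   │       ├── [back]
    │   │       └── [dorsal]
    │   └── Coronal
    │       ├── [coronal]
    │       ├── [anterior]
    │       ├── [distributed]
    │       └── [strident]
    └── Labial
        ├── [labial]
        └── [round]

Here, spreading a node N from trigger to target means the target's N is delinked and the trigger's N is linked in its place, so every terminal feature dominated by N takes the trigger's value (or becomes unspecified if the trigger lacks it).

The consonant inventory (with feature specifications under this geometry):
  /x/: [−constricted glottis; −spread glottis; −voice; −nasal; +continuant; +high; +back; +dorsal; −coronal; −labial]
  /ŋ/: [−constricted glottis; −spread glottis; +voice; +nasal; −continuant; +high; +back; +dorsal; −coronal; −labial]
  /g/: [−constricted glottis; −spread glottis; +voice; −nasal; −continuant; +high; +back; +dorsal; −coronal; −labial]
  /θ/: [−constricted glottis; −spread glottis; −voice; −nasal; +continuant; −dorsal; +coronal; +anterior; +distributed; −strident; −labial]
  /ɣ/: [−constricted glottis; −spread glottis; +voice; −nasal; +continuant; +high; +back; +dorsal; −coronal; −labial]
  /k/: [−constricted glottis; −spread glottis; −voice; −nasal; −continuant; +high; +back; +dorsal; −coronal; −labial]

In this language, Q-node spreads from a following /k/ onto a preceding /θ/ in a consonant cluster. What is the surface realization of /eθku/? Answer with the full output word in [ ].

[exku]

Terminals under Q-node in this geometry: [high], [back], [dorsal], [coronal], [anterior], [distributed], [strident].
The target acquires /k/'s values for everything under Q-node — [+high], [+back], [+dorsal], [−coronal] — while keeping its own [constricted glottis], [spread glottis], [voice], ….
The resulting bundle matches /x/ in the inventory; substituting it for /θ/ gives [exku].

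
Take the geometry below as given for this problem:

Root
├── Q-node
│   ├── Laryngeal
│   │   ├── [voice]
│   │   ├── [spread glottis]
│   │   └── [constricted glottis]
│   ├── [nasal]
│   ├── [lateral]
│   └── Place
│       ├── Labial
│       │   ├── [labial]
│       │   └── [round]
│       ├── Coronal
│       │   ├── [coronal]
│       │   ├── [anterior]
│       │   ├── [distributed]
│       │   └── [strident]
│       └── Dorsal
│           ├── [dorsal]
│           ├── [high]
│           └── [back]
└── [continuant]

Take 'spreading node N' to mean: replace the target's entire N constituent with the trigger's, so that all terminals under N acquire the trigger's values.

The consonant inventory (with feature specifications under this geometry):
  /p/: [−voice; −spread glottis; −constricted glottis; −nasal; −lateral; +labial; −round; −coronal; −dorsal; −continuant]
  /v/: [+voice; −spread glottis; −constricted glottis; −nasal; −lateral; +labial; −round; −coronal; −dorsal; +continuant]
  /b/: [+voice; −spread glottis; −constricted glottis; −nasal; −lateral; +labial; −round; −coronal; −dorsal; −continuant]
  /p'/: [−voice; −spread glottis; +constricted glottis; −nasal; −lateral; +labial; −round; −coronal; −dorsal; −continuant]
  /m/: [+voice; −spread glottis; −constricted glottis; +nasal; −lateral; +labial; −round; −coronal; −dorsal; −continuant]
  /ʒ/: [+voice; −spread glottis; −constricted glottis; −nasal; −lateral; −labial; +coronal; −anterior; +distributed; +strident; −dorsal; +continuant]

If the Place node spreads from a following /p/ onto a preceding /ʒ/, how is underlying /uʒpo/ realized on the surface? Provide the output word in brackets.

The Place node dominates the terminals [labial], [round], [coronal], [anterior], [distributed], [strident], [dorsal], [high], [back].
Spreading Place from /p/ onto /ʒ/ replaces those values with /p/'s: [+labial], [−round], [−coronal], [−dorsal]. Features outside Place ([voice], [spread glottis], [constricted glottis], …) stay as in /ʒ/.
Among the inventory, only /v/ has exactly this specification, giving the surface form [uvpo].

[uvpo]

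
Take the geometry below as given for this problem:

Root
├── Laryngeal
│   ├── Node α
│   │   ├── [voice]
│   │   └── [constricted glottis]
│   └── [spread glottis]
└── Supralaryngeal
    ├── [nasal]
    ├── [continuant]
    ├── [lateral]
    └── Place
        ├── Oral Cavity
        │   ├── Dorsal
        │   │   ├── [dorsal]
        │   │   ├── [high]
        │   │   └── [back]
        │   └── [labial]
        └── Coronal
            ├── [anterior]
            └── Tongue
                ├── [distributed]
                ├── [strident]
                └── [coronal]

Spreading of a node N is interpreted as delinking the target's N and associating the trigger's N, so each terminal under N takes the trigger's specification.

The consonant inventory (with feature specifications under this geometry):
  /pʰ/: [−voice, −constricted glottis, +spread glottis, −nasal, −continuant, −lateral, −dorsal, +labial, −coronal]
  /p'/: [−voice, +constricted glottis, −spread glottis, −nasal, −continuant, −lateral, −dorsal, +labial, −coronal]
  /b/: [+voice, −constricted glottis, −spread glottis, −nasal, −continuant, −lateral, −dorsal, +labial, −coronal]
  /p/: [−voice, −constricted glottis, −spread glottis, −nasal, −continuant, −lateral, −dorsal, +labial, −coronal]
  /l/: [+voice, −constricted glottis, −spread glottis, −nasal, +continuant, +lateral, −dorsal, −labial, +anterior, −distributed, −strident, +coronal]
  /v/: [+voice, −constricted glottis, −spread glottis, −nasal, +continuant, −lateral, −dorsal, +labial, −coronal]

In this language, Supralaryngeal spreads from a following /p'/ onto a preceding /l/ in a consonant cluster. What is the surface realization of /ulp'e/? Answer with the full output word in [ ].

Supralaryngeal immediately or transitively dominates [nasal], [continuant], [lateral], [dorsal], [high], [back], [labial], [anterior], [distributed], [strident], [coronal].
After delinking /l/'s Supralaryngeal and linking /p'/'s, the affected terminals become [−nasal], [−continuant], [−lateral], [−dorsal], [+labial], [−coronal]; [voice], [constricted glottis], [spread glottis] (outside Supralaryngeal) are retained from /l/.
This feature bundle is that of [b], so /ulp'e/ surfaces as [ubp'e].

[ubp'e]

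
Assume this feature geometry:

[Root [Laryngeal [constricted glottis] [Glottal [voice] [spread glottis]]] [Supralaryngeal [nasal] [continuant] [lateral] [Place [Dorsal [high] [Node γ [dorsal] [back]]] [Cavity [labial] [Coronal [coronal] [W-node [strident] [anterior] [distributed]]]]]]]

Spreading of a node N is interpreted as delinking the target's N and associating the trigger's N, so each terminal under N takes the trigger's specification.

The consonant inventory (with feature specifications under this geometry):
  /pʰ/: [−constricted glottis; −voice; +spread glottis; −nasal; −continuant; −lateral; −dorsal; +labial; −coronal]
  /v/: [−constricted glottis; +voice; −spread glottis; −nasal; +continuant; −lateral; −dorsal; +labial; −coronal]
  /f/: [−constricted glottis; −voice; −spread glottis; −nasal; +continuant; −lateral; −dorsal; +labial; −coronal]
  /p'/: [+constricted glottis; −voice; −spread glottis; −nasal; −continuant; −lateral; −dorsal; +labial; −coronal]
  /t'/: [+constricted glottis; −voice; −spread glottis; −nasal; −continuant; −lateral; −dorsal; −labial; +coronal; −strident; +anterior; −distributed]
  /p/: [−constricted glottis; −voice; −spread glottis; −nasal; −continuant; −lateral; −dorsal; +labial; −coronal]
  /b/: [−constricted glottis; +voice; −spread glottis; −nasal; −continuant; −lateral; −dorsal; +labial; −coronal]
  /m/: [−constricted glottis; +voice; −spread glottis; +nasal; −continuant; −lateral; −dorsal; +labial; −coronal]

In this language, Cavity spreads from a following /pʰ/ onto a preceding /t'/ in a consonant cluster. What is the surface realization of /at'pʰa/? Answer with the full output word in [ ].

The Cavity node dominates the terminals [labial], [coronal], [strident], [anterior], [distributed].
The target acquires /pʰ/'s values for everything under Cavity — [+labial], [−coronal] — while keeping its own [constricted glottis], [voice], [spread glottis], ….
This feature bundle is that of [p'], so /at'pʰa/ surfaces as [ap'pʰa].

[ap'pʰa]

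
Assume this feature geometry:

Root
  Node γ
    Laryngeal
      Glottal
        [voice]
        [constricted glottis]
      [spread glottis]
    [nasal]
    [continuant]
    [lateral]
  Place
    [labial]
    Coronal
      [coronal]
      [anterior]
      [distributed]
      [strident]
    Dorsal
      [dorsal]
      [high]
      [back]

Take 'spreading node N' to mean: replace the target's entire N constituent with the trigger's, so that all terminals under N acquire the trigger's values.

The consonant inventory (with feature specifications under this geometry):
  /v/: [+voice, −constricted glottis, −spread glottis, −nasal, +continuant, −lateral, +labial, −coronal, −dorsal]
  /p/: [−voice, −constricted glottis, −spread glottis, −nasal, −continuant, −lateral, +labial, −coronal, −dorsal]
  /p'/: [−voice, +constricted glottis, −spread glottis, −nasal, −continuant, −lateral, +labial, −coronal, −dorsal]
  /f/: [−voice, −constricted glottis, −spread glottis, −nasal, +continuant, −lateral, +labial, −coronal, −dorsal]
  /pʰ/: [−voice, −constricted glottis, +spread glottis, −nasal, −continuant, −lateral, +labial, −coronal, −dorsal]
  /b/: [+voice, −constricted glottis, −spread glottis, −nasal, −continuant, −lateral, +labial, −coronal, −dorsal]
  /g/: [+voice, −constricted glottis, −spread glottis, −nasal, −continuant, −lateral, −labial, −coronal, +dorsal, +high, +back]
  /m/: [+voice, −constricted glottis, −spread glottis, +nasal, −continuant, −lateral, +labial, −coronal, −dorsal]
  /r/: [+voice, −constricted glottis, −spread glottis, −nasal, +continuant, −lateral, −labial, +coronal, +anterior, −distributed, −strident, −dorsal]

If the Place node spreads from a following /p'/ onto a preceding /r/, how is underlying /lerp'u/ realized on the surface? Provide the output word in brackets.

[levp'u]

Terminals under Place in this geometry: [labial], [coronal], [anterior], [distributed], [strident], [dorsal], [high], [back].
Spreading Place from /p'/ onto /r/ replaces those values with /p'/'s: [+labial], [−coronal], [−dorsal]. Features outside Place ([voice], [constricted glottis], [spread glottis], …) stay as in /r/.
This feature bundle is that of [v], so /lerp'u/ surfaces as [levp'u].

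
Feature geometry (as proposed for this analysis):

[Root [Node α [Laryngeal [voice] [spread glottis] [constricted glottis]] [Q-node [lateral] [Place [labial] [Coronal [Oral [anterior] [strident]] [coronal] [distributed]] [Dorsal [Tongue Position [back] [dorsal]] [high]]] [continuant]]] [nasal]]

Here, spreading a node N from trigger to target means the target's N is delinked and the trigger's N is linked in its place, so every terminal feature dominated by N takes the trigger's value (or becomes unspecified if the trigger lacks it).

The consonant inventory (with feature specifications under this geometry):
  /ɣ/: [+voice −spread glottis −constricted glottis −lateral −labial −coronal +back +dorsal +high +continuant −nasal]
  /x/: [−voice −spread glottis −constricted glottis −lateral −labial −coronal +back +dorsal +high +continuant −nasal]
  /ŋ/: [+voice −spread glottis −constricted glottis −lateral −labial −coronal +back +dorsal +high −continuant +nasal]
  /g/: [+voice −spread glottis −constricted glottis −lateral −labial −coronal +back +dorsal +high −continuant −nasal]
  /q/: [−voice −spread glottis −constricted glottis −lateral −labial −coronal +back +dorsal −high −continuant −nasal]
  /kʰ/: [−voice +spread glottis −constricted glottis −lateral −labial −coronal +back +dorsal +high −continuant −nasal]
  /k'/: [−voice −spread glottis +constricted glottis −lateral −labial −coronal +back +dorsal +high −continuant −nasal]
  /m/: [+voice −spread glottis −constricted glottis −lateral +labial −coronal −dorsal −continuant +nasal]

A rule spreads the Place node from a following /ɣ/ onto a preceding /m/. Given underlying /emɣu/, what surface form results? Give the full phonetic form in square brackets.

[eŋɣu]

Terminals under Place in this geometry: [labial], [anterior], [strident], [coronal], [distributed], [back], [dorsal], [high].
The target acquires /ɣ/'s values for everything under Place — [−labial], [−coronal], [+back], [+dorsal], [+high] — while keeping its own [voice], [spread glottis], [constricted glottis], ….
Among the inventory, only /ŋ/ has exactly this specification, giving the surface form [eŋɣu].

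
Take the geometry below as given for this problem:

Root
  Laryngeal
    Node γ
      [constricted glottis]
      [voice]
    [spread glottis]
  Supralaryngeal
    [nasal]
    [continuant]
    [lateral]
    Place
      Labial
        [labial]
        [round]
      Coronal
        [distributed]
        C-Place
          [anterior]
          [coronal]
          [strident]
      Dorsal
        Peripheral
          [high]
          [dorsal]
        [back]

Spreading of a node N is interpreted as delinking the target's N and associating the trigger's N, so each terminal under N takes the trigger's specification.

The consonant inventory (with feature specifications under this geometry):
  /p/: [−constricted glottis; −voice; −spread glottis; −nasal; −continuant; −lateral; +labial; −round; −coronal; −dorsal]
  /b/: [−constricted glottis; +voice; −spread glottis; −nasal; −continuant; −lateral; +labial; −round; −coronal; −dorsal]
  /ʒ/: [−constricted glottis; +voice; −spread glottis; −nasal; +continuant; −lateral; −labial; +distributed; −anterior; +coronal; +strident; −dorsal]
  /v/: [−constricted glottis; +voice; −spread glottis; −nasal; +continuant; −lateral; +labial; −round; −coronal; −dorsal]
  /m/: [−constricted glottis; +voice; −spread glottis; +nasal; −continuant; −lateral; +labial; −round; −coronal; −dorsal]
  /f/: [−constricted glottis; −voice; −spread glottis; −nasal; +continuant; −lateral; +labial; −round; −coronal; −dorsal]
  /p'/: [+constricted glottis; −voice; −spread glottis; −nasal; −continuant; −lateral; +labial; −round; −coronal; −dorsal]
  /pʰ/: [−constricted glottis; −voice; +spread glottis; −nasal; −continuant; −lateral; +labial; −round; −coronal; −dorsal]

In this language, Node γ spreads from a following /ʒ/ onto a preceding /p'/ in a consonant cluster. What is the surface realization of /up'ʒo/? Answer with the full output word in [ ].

[ubʒo]

Node γ immediately or transitively dominates [constricted glottis], [voice].
The target acquires /ʒ/'s values for everything under Node γ — [−constricted glottis], [+voice] — while keeping its own [spread glottis], [nasal], [continuant], ….
This feature bundle is that of [b], so /up'ʒo/ surfaces as [ubʒo].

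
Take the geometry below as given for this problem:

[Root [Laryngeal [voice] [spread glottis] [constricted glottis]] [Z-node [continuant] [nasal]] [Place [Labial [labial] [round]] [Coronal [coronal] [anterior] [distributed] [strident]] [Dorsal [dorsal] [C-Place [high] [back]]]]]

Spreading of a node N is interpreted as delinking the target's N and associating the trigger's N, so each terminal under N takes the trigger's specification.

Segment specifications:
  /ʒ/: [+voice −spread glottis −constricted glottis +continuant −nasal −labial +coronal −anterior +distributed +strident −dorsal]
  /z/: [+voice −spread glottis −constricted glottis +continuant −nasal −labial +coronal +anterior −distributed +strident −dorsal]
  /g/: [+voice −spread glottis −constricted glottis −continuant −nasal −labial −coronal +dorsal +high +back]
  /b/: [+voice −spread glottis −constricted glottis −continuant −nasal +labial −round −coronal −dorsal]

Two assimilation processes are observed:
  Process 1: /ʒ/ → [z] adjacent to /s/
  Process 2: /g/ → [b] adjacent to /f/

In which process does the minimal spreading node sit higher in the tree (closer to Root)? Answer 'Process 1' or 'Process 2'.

In Process 1, [anterior], [distributed] change, so the minimal spreading node is Coronal at depth 2.
In Process 2, [labial], [round], [dorsal], [high], [back] change, so the minimal spreading node is Place at depth 1.
Depth 1 < depth 2; Process 2 involves the structurally higher constituent Place.

Process 2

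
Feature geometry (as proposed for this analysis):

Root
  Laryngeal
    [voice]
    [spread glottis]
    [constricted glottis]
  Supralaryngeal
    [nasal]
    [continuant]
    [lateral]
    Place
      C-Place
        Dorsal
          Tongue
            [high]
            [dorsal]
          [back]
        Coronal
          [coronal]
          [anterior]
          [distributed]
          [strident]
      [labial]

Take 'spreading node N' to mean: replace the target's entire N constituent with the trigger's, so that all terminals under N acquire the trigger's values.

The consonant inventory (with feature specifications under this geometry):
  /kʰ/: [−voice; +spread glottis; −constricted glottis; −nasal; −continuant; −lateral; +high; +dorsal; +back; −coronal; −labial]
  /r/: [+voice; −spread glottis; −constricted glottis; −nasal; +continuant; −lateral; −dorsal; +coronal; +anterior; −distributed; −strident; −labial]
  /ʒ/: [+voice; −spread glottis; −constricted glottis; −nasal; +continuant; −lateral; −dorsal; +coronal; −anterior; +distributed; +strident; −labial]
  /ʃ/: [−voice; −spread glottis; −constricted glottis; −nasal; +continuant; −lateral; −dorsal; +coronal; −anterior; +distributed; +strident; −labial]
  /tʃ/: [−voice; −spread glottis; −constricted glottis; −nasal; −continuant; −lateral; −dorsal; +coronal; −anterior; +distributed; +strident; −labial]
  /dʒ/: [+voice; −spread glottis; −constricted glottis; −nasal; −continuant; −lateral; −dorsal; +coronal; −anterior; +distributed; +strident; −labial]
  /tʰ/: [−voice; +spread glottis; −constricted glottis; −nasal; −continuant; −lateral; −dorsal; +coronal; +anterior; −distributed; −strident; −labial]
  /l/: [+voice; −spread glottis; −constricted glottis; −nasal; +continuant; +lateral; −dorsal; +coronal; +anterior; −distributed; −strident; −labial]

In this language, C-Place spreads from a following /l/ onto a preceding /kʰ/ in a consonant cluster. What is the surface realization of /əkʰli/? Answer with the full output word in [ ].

[ətʰli]

C-Place immediately or transitively dominates [high], [dorsal], [back], [coronal], [anterior], [distributed], [strident].
After delinking /kʰ/'s C-Place and linking /l/'s, the affected terminals become [−dorsal], [+coronal], [+anterior], [−distributed], [−strident]; [voice], [spread glottis], [constricted glottis], … (outside C-Place) are retained from /kʰ/.
Among the inventory, only /tʰ/ has exactly this specification, giving the surface form [ətʰli].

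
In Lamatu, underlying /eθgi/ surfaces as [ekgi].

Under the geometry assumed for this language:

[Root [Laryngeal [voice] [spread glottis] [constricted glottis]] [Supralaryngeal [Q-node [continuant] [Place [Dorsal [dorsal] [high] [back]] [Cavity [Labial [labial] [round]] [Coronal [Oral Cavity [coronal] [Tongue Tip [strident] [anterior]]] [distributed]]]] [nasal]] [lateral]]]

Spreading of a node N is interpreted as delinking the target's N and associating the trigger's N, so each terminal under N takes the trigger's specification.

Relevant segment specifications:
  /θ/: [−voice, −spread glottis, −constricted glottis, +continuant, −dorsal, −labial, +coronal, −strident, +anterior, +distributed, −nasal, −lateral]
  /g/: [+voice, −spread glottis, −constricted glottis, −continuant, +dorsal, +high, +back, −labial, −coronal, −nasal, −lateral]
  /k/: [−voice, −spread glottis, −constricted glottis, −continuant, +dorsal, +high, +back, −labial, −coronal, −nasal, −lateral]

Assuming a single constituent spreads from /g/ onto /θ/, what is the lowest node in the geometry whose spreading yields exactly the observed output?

Q-node

The alternation /θ/ → [k] changes [continuant], [coronal], [anterior], [distributed], [strident], [dorsal], [high], [back] and nothing else.
Tracing each changed feature up the tree, the paths first meet at Q-node; any lower node misses at least one of them.
Delinking /θ/'s Q-node and associating /g/'s Q-node gives precisely the feature bundle of [k].
[voice] stays as in /θ/ although /g/ differs there, so no node dominating it spread; among the remaining candidates Q-node is the lowest that derives the output.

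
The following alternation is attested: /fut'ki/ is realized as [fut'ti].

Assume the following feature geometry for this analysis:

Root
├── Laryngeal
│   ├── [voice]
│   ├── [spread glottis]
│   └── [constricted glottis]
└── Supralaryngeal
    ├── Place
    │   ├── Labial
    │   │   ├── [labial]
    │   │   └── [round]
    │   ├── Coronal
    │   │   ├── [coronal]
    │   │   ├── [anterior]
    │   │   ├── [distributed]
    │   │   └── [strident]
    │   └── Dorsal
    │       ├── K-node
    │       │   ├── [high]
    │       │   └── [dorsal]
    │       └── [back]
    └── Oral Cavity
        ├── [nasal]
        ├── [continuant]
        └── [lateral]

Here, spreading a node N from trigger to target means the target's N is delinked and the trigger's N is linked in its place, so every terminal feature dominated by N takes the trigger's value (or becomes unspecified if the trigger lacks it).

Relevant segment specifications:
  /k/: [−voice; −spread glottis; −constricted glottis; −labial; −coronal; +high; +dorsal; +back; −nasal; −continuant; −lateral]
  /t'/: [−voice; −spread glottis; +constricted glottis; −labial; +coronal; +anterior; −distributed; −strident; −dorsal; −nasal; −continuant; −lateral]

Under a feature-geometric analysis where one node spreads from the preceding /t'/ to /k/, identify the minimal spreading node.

Place

The alternation /k/ → [t] changes [coronal], [anterior], [distributed], [strident], [dorsal], [high], [back] and nothing else.
These terminals are all dominated by Place, and no proper subconstituent of Place covers them all; Place is their lowest common ancestor.
Delinking /k/'s Place and associating /t'/'s Place gives precisely the feature bundle of [t].
[constricted glottis] stays as in /k/ although /t'/ differs there, so no node dominating it spread; among the remaining candidates Place is the lowest that derives the output.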